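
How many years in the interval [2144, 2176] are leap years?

Years divisible by 4 in [2144, 2176]: 2144, 2148, 2152, 2156, 2160, 2164, 2168, 2172, 2176.
No century exceptions apply. Count: 9.

9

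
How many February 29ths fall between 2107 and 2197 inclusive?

Years divisible by 4: 2108, 2112, …, 2196 — 23 in all.
No century exceptions apply. Count: 23.

23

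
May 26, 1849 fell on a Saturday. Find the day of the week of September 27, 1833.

Count forward from the earlier date (September 27, 1833) to the later (May 26, 1849):
From September 27, 1833 to September 27, 1848: 15 years, of which 4 contain a Feb 29 — 11×365 + 4×366 = 5479 days.
September 1848: 30 − 27 = 3 days remain.
Then October (31), November (30), December (31), January (31), February 1849 (28), March (31), April (30): 31 + 30 + 31 + 31 + 28 + 31 + 30 = 212 days.
May 1–26, 1849: 26 days.
Residual: 241 days.
Total: 5720 days.
5720 mod 7 = 1, so 1 day before Saturday is Friday.

Friday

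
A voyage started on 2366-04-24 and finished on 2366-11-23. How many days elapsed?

213

April 2366: 30 − 24 = 6 days remain.
Then May (31), June (30), July (31), August (31), September (30), October (31): 31 + 30 + 31 + 31 + 30 + 31 = 184 days.
November 1–23, 2366: 23 days.
Total: 6 + 184 + 23 = 213 days.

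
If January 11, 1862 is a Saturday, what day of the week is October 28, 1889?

Monday

Day-of-year of January 11, 1862: 11.
Day-of-year of October 28, 1889: 301.
1862 has 365 days, so 365 − 11 = 354 days remain in 1862.
Full years 1863–1888: 19 common + 7 leap = 19×365 + 7×366 = 9497 days.
Total: 354 + 9497 + 301 = 10152 days.
10152 mod 7 = 2, so 2 days after Saturday is Monday.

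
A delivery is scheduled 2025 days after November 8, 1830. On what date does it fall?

May 25, 1836

Count 2025 days after November 8, 1830:
November 8, 1830 → November 8, 1831: 365 days.
November 8, 1831 → November 8, 1832: 366 days (1832 is a leap year).
November 8, 1832 → November 8, 1833: 365 days.
November 8, 1833 → November 8, 1834: 365 days.
November 8, 1834 → November 8, 1835: 365 days.
November 1835: 30 − 8 = 22 days remain.
Then December (31), January (31), February 1836 (29), March (31), April (30): 31 + 31 + 29 + 31 + 30 = 152 days.
May 1–25, 1836: 25 days.
Residual: 199 days.
Total: 2025 days.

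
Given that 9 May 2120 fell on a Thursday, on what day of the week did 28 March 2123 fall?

Sunday

May 9, 2120 → May 9, 2121: 365 days.
May 9, 2121 → May 9, 2122: 365 days.
May 2122: 31 − 9 = 22 days remain.
Then 9 full months totalling 273 days.
March 1–28, 2123: 28 days.
Residual: 323 days.
Total: 1053 days.
1053 mod 7 = 3, so 3 days after Thursday is Sunday.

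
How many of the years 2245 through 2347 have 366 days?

24

Years divisible by 4: 2248, 2252, …, 2344 — 25 in all.
Of these, 2300 is divisible by 100 but not 400, so not leap.
Leap years: 25 − 1 = 24.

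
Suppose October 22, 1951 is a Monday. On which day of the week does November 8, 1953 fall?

October 1951: 31 − 22 = 9 days remain.
Then 24 full months totalling 731 days.
November 1–8, 1953: 8 days.
Total: 9 + 731 + 8 = 748 days.
748 mod 7 = 6, so 6 days after Monday is Sunday.

Sunday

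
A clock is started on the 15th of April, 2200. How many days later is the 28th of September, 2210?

Day-of-year of April 15, 2200: 105.
Day-of-year of September 28, 2210: 271.
2200 has 365 days, so 365 − 105 = 260 days remain in 2200.
Full years 2201–2209: 7 common + 2 leap = 7×365 + 2×366 = 3287 days.
Total: 260 + 3287 + 271 = 3818 days.

3818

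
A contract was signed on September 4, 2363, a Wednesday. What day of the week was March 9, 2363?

Saturday

Count forward from the earlier date (March 9, 2363) to the later (September 4, 2363):
March 2363: 31 − 9 = 22 days remain.
Then April (30), May (31), June (30), July (31), August (31): 30 + 31 + 30 + 31 + 31 = 153 days.
September 1–4, 2363: 4 days.
Total: 22 + 153 + 4 = 179 days.
179 mod 7 = 4, so 4 days before Wednesday is Saturday.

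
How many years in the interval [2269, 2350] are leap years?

19

Years divisible by 4: 2272, 2276, …, 2348 — 20 in all.
Of these, 2300 is divisible by 100 but not 400, so not leap.
Leap years: 20 − 1 = 19.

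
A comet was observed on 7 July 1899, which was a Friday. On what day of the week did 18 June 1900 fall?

July 1899: 31 − 7 = 24 days remain.
Then 10 full months totalling 304 days.
June 1–18, 1900: 18 days.
Total: 24 + 304 + 18 = 346 days.
346 mod 7 = 3, so 3 days after Friday is Monday.

Monday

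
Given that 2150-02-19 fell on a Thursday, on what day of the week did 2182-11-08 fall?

Day-of-year of February 19, 2150: 50.
Day-of-year of November 8, 2182: 312.
2150 has 365 days, so 365 − 50 = 315 days remain in 2150.
Full years 2151–2181: 23 common + 8 leap = 23×365 + 8×366 = 11323 days.
Total: 315 + 11323 + 312 = 11950 days.
11950 mod 7 = 1, so 1 day after Thursday is Friday.

Friday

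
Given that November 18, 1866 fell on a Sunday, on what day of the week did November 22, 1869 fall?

Monday

November 18, 1866 → November 18, 1867: 365 days.
November 18, 1867 → November 18, 1868: 366 days (1868 is a leap year).
November 18, 1868 → November 18, 1869: 365 days.
Within November 1869: 22 − 18 = 4 days.
Total: 1100 days.
1100 mod 7 = 1, so 1 day after Sunday is Monday.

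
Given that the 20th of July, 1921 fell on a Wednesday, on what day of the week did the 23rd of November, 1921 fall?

July 1921: 31 − 20 = 11 days remain.
Then August (31), September (30), October (31): 31 + 30 + 31 = 92 days.
November 1–23, 1921: 23 days.
Total: 11 + 92 + 23 = 126 days.
126 is a multiple of 7, so the 23rd of November, 1921 falls on the same weekday: Wednesday.

Wednesday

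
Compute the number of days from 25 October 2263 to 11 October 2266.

1082

October 25, 2263 → October 25, 2264: 366 days (2264 is a leap year).
October 25, 2264 → October 25, 2265: 365 days.
October 2265: 31 − 25 = 6 days remain.
Then 11 full months totalling 334 days.
October 1–11, 2266: 11 days.
Residual: 351 days.
Total: 1082 days.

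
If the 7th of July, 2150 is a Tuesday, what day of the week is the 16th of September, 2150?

Wednesday

July 2150: 31 − 7 = 24 days remain.
Then August (31): 31 days.
September 1–16, 2150: 16 days.
Total: 24 + 31 + 16 = 71 days.
71 mod 7 = 1, so 1 day after Tuesday is Wednesday.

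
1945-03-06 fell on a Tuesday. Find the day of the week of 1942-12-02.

Wednesday

Count forward from the earlier date (December 2, 1942) to the later (March 6, 1945):
Day-of-year of December 2, 1942: 336.
Day-of-year of March 6, 1945: 65.
1942 has 365 days, so 365 − 336 = 29 days remain in 1942.
Full years: 1943: 365; 1944: 366. Sum = 731.
Total: 29 + 731 + 65 = 825 days.
825 mod 7 = 6, so 6 days before Tuesday is Wednesday.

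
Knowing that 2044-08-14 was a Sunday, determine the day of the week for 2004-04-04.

Sunday

Count forward from the earlier date (April 4, 2004) to the later (August 14, 2044):
From April 4, 2004 to April 4, 2044: 40 years, of which 10 contain a Feb 29 — 30×365 + 10×366 = 14610 days.
April 2044: 30 − 4 = 26 days remain.
Then May (31), June (30), July (31): 31 + 30 + 31 = 92 days.
August 1–14, 2044: 14 days.
Residual: 132 days.
Total: 14742 days.
14742 is a multiple of 7, so 2004-04-04 falls on the same weekday: Sunday.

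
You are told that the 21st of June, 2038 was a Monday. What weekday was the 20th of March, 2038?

Saturday

Count forward from the earlier date (March 20, 2038) to the later (June 21, 2038):
March 2038: 31 − 20 = 11 days remain.
Then April (30), May (31): 30 + 31 = 61 days.
June 1–21, 2038: 21 days.
Total: 11 + 61 + 21 = 93 days.
93 mod 7 = 2, so 2 days before Monday is Saturday.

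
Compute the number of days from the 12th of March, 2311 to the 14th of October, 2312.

March 2311: 31 − 12 = 19 days remain.
Then 18 full months totalling 549 days.
October 1–14, 2312: 14 days.
Total: 19 + 549 + 14 = 582 days.

582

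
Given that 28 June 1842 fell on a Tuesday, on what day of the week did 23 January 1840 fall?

Count forward from the earlier date (January 23, 1840) to the later (June 28, 1842):
January 1840: 31 − 23 = 8 days remain.
Then 28 full months totalling 851 days.
June 1–28, 1842: 28 days.
Total: 8 + 851 + 28 = 887 days.
887 mod 7 = 5, so 5 days before Tuesday is Thursday.

Thursday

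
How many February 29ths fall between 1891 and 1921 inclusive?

Years divisible by 4 in [1891, 1921]: 1892, 1896, 1900, 1904, 1908, 1912, 1916, 1920.
Of these, 1900 is divisible by 100 but not 400, so not leap.
Leap years: 8 − 1 = 7.

7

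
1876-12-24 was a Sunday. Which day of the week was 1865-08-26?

Count forward from the earlier date (August 26, 1865) to the later (December 24, 1876):
Day-of-year of August 26, 1865: 238.
Day-of-year of December 24, 1876: 359.
1865 has 365 days, so 365 − 238 = 127 days remain in 1865.
Full years 1866–1875: 8 common + 2 leap = 8×365 + 2×366 = 3652 days.
Total: 127 + 3652 + 359 = 4138 days.
4138 mod 7 = 1, so 1 day before Sunday is Saturday.

Saturday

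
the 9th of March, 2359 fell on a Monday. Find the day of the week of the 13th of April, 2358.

Sunday

Count forward from the earlier date (April 13, 2358) to the later (March 9, 2359):
April 2358: 30 − 13 = 17 days remain.
Then 10 full months totalling 304 days.
March 1–9, 2359: 9 days.
Residual: 330 days.
Total: 330 days.
330 mod 7 = 1, so 1 day before Monday is Sunday.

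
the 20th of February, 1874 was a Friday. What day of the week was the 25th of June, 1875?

Friday

February 20, 1874 → February 20, 1875: 365 days.
February 1875: 28 − 20 = 8 days remain (1875 is not a leap year, so February has 28 days).
Then March (31), April (30), May (31): 31 + 30 + 31 = 92 days.
June 1–25, 1875: 25 days.
Residual: 125 days.
Total: 490 days.
490 is a multiple of 7, so the 25th of June, 1875 falls on the same weekday: Friday.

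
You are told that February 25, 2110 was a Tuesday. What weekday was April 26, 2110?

February 2110: 28 − 25 = 3 days remain (2110 is not a leap year, so February has 28 days).
Then March (31): 31 days.
April 1–26, 2110: 26 days.
Total: 3 + 31 + 26 = 60 days.
60 mod 7 = 4, so 4 days after Tuesday is Saturday.

Saturday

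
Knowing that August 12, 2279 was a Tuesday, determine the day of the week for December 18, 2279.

Thursday

August 2279: 31 − 12 = 19 days remain.
Then September (30), October (31), November (30): 30 + 31 + 30 = 91 days.
December 1–18, 2279: 18 days.
Total: 19 + 91 + 18 = 128 days.
128 mod 7 = 2, so 2 days after Tuesday is Thursday.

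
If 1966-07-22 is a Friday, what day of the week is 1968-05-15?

Day-of-year of July 22, 1966: 203.
Day-of-year of May 15, 1968: 136.
1966 has 365 days, so 365 − 203 = 162 days remain in 1966.
Full years: 1967: 365. Sum = 365.
Total: 162 + 365 + 136 = 663 days.
663 mod 7 = 5, so 5 days after Friday is Wednesday.

Wednesday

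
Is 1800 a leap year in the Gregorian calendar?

1800 is not a leap year (divisible by 100 but not 400).

No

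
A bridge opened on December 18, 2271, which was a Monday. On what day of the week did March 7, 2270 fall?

Count forward from the earlier date (March 7, 2270) to the later (December 18, 2271):
Day-of-year of March 7, 2270: 66.
Day-of-year of December 18, 2271: 352.
2270 has 365 days, so 365 − 66 = 299 days remain in 2270.
Total: 299 + 352 = 651 days.
651 is a multiple of 7, so March 7, 2270 falls on the same weekday: Monday.

Monday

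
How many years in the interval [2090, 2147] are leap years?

13

Years divisible by 4: 2092, 2096, …, 2144 — 14 in all.
Of these, 2100 is divisible by 100 but not 400, so not leap.
Leap years: 14 − 1 = 13.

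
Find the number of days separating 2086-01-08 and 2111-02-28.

From January 8, 2086 to January 8, 2111: 25 years, of which 5 contain a Feb 29 — 20×365 + 5×366 = 9130 days.
(2100 is not a leap year (divisible by 100 but not 400).)
January 2111: 31 − 8 = 23 days remain.
February 1–28, 2111: 28 days (2111 is not a leap year).
Residual: 51 days.
Total: 9181 days.

9181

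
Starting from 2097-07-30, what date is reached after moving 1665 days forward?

2102-02-20

Count 1665 days after July 30, 2097:
Day-of-year of July 30, 2097: 211.
Day-of-year of February 20, 2102: 51.
2097 has 365 days, so 365 − 211 = 154 days remain in 2097.
Full years: 2098: 365; 2099: 365; 2100: 365; 2101: 365. Sum = 1460.
Total: 154 + 1460 + 51 = 1665 days.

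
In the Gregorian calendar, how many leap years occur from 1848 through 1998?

Years divisible by 4: 1848, 1852, …, 1996 — 38 in all.
Of these, 1900 is divisible by 100 but not 400, so not leap.
Leap years: 38 − 1 = 37.

37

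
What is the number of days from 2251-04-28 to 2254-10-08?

April 28, 2251 → April 28, 2252: 366 days (2252 is a leap year).
April 28, 2252 → April 28, 2253: 365 days.
April 28, 2253 → April 28, 2254: 365 days.
April 2254: 30 − 28 = 2 days remain.
Then May (31), June (30), July (31), August (31), September (30): 31 + 30 + 31 + 31 + 30 = 153 days.
October 1–8, 2254: 8 days.
Residual: 163 days.
Total: 1259 days.

1259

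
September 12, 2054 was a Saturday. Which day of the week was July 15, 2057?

Sunday

Day-of-year of September 12, 2054: 255.
Day-of-year of July 15, 2057: 196.
2054 has 365 days, so 365 − 255 = 110 days remain in 2054.
Full years: 2055: 365; 2056: 366. Sum = 731.
Total: 110 + 731 + 196 = 1037 days.
1037 mod 7 = 1, so 1 day after Saturday is Sunday.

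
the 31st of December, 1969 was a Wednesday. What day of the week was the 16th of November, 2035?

From December 31, 1969 to December 31, 2034: 65 years, of which 16 contain a Feb 29 — 49×365 + 16×366 = 23741 days.
(2000 is a leap year (divisible by 400).)
December 2034: 31 − 31 = 0 days remain.
Then 10 full months totalling 304 days.
November 1–16, 2035: 16 days.
Residual: 320 days.
Total: 24061 days.
24061 mod 7 = 2, so 2 days after Wednesday is Friday.

Friday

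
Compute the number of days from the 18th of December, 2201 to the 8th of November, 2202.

December 2201: 31 − 18 = 13 days remain.
Then 10 full months totalling 304 days.
November 1–8, 2202: 8 days.
Residual: 325 days.
Total: 325 days.

325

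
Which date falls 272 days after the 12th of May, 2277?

the 8th of February, 2278

Count 272 days after May 12, 2277:
May 2277: 31 − 12 = 19 days remain.
Then June (30), July (31), August (31), September (30), October (31), November (30), December (31), January (31): 30 + 31 + 31 + 30 + 31 + 30 + 31 + 31 = 245 days.
February 1–8, 2278: 8 days (2278 is not a leap year).
Residual: 272 days.
Total: 272 days.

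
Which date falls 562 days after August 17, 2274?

March 1, 2276

Count 562 days after August 17, 2274:
August 17, 2274 → August 17, 2275: 365 days.
August 2275: 31 − 17 = 14 days remain.
Then September (30), October (31), November (30), December (31), January (31), February 2276 (29): 30 + 31 + 30 + 31 + 31 + 29 = 182 days.
March 1, 2276: 1 day.
Residual: 197 days.
Total: 562 days.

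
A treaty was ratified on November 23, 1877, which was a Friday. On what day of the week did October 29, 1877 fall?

Count forward from the earlier date (October 29, 1877) to the later (November 23, 1877):
October 1877: 31 − 29 = 2 days remain.
November 1–23, 1877: 23 days.
Total: 2 + 23 = 25 days.
25 mod 7 = 4, so 4 days before Friday is Monday.

Monday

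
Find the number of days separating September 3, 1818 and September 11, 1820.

739

September 3, 1818 → September 3, 1819: 365 days.
September 3, 1819 → September 3, 1820: 366 days (1820 is a leap year).
Within September 1820: 11 − 3 = 8 days.
Total: 739 days.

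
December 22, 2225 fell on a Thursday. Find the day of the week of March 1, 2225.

Tuesday

Count forward from the earlier date (March 1, 2225) to the later (December 22, 2225):
March 2225: 31 − 1 = 30 days remain.
Then April (30), May (31), June (30), July (31), August (31), September (30), October (31), November (30): 30 + 31 + 30 + 31 + 31 + 30 + 31 + 30 = 244 days.
December 1–22, 2225: 22 days.
Total: 30 + 244 + 22 = 296 days.
296 mod 7 = 2, so 2 days before Thursday is Tuesday.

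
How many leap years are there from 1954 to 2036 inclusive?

21

Years divisible by 4: 1956, 1960, …, 2036 — 21 in all.
2000 is divisible by 400, so still leap.
No century exceptions apply. Count: 21.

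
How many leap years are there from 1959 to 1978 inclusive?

5

Years divisible by 4 in [1959, 1978]: 1960, 1964, 1968, 1972, 1976.
No century exceptions apply. Count: 5.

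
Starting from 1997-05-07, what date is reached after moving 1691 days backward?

1992-09-19

Count 1691 days before May 7, 1997:
Day-of-year of September 19, 1992: 263.
Day-of-year of May 7, 1997: 127.
1992 has 366 days, so 366 − 263 = 103 days remain in 1992.
Full years: 1993: 365; 1994: 365; 1995: 365; 1996: 366. Sum = 1461.
Total: 103 + 1461 + 127 = 1691 days.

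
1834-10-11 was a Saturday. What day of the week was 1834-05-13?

Count forward from the earlier date (May 13, 1834) to the later (October 11, 1834):
May 1834: 31 − 13 = 18 days remain.
Then June (30), July (31), August (31), September (30): 30 + 31 + 31 + 30 = 122 days.
October 1–11, 1834: 11 days.
Total: 18 + 122 + 11 = 151 days.
151 mod 7 = 4, so 4 days before Saturday is Tuesday.

Tuesday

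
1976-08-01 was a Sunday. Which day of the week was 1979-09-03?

Monday

Day-of-year of August 1, 1976: 214.
Day-of-year of September 3, 1979: 246.
1976 has 366 days, so 366 − 214 = 152 days remain in 1976.
Full years: 1977: 365; 1978: 365. Sum = 730.
Total: 152 + 730 + 246 = 1128 days.
1128 mod 7 = 1, so 1 day after Sunday is Monday.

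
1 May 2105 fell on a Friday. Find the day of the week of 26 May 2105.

Within May 2105: 26 − 1 = 25 days.
25 mod 7 = 4, so 4 days after Friday is Tuesday.

Tuesday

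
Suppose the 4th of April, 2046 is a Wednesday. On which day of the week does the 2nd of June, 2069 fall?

Day-of-year of April 4, 2046: 94.
Day-of-year of June 2, 2069: 153.
2046 has 365 days, so 365 − 94 = 271 days remain in 2046.
Full years 2047–2068: 16 common + 6 leap = 16×365 + 6×366 = 8036 days.
Total: 271 + 8036 + 153 = 8460 days.
8460 mod 7 = 4, so 4 days after Wednesday is Sunday.

Sunday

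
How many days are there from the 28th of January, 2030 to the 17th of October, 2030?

January 2030: 31 − 28 = 3 days remain.
Then February 2030 (28), March (31), April (30), May (31), June (30), July (31), August (31), September (30): 28 + 31 + 30 + 31 + 30 + 31 + 31 + 30 = 242 days.
October 1–17, 2030: 17 days.
Total: 3 + 242 + 17 = 262 days.

262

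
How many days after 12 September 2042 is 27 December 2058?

5950

From September 12, 2042 to September 12, 2058: 16 years, of which 4 contain a Feb 29 — 12×365 + 4×366 = 5844 days.
September 2058: 30 − 12 = 18 days remain.
Then October (31), November (30): 31 + 30 = 61 days.
December 1–27, 2058: 27 days.
Residual: 106 days.
Total: 5950 days.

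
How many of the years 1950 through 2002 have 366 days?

13

Years divisible by 4: 1952, 1956, …, 2000 — 13 in all.
2000 is divisible by 400, so still leap.
No century exceptions apply. Count: 13.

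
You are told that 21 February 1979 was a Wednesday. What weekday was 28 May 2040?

Monday

Day-of-year of February 21, 1979: 52.
Day-of-year of May 28, 2040: 149.
1979 has 365 days, so 365 − 52 = 313 days remain in 1979.
Full years 1980–2039: 45 common + 15 leap = 45×365 + 15×366 = 21915 days.
Total: 313 + 21915 + 149 = 22377 days.
22377 mod 7 = 5, so 5 days after Wednesday is Monday.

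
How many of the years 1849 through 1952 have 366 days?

25

Years divisible by 4: 1852, 1856, …, 1952 — 26 in all.
Of these, 1900 is divisible by 100 but not 400, so not leap.
Leap years: 26 − 1 = 25.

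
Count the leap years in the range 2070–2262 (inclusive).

46

Years divisible by 4: 2072, 2076, …, 2260 — 48 in all.
Of these, 2100, 2200 are divisible by 100 but not 400, so not leap.
Leap years: 48 − 2 = 46.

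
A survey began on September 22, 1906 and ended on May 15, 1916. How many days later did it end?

3523

From September 22, 1906 to September 22, 1915: 9 years, of which 2 contain a Feb 29 — 7×365 + 2×366 = 3287 days.
September 1915: 30 − 22 = 8 days remain.
Then October (31), November (30), December (31), January (31), February 1916 (29), March (31), April (30): 31 + 30 + 31 + 31 + 29 + 31 + 30 = 213 days.
May 1–15, 1916: 15 days.
Residual: 236 days.
Total: 3523 days.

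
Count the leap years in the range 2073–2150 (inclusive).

18

Years divisible by 4: 2076, 2080, …, 2148 — 19 in all.
Of these, 2100 is divisible by 100 but not 400, so not leap.
Leap years: 19 − 1 = 18.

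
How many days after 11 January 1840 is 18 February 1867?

9900

From January 11, 1840 to January 11, 1867: 27 years, of which 7 contain a Feb 29 — 20×365 + 7×366 = 9862 days.
January 1867: 31 − 11 = 20 days remain.
February 1–18, 1867: 18 days (1867 is not a leap year).
Residual: 38 days.
Total: 9900 days.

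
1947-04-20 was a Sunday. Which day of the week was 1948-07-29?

April 20, 1947 → April 20, 1948: 366 days (1948 is a leap year).
April 1948: 30 − 20 = 10 days remain.
Then May (31), June (30): 31 + 30 = 61 days.
July 1–29, 1948: 29 days.
Residual: 100 days.
Total: 466 days.
466 mod 7 = 4, so 4 days after Sunday is Thursday.

Thursday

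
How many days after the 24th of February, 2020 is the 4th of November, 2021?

February 24, 2020 → February 24, 2021: 366 days (2020 is a leap year).
February 2021: 28 − 24 = 4 days remain (2021 is not a leap year, so February has 28 days).
Then March (31), April (30), May (31), June (30), July (31), August (31), September (30), October (31): 31 + 30 + 31 + 30 + 31 + 31 + 30 + 31 = 245 days.
November 1–4, 2021: 4 days.
Residual: 253 days.
Total: 619 days.

619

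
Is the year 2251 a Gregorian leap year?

2251 is not a leap year.

No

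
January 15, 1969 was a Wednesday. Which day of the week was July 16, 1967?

Sunday

Count forward from the earlier date (July 16, 1967) to the later (January 15, 1969):
Day-of-year of July 16, 1967: 197.
Day-of-year of January 15, 1969: 15.
1967 has 365 days, so 365 − 197 = 168 days remain in 1967.
Full years: 1968: 366. Sum = 366.
Total: 168 + 366 + 15 = 549 days.
549 mod 7 = 3, so 3 days before Wednesday is Sunday.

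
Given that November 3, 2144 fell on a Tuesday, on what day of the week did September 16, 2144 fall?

Count forward from the earlier date (September 16, 2144) to the later (November 3, 2144):
September 2144: 30 − 16 = 14 days remain.
Then October (31): 31 days.
November 1–3, 2144: 3 days.
Total: 14 + 31 + 3 = 48 days.
48 mod 7 = 6, so 6 days before Tuesday is Wednesday.

Wednesday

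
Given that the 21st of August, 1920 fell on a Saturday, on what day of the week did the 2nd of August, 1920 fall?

Count forward from the earlier date (August 2, 1920) to the later (August 21, 1920):
Within August 1920: 21 − 2 = 19 days.
19 mod 7 = 5, so 5 days before Saturday is Monday.

Monday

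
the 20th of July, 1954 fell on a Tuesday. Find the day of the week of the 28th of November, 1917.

Wednesday

Count forward from the earlier date (November 28, 1917) to the later (July 20, 1954):
Day-of-year of November 28, 1917: 332.
Day-of-year of July 20, 1954: 201.
1917 has 365 days, so 365 − 332 = 33 days remain in 1917.
Full years 1918–1953: 27 common + 9 leap = 27×365 + 9×366 = 13149 days.
Total: 33 + 13149 + 201 = 13383 days.
13383 mod 7 = 6, so 6 days before Tuesday is Wednesday.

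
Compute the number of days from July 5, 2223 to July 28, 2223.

23

Within July 2223: 28 − 5 = 23 days.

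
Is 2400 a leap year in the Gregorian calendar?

Yes

2400 is a leap year (divisible by 400).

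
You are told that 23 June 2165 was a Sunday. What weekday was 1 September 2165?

Sunday

June 2165: 30 − 23 = 7 days remain.
Then July (31), August (31): 31 + 31 = 62 days.
September 1, 2165: 1 day.
Total: 7 + 62 + 1 = 70 days.
70 is a multiple of 7, so 1 September 2165 falls on the same weekday: Sunday.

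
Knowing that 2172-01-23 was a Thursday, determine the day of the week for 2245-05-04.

From January 23, 2172 to January 23, 2245: 73 years, of which 18 contain a Feb 29 — 55×365 + 18×366 = 26663 days.
(2200 is not a leap year (divisible by 100 but not 400).)
January 2245: 31 − 23 = 8 days remain.
Then February 2245 (28), March (31), April (30): 28 + 31 + 30 = 89 days.
May 1–4, 2245: 4 days.
Residual: 101 days.
Total: 26764 days.
26764 mod 7 = 3, so 3 days after Thursday is Sunday.

Sunday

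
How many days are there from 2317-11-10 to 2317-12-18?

38

November 2317: 30 − 10 = 20 days remain.
December 1–18, 2317: 18 days.
Total: 20 + 18 = 38 days.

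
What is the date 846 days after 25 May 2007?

17 September 2009

Count 846 days after May 25, 2007:
Day-of-year of May 25, 2007: 145.
Day-of-year of September 17, 2009: 260.
2007 has 365 days, so 365 − 145 = 220 days remain in 2007.
Full years: 2008: 366. Sum = 366.
Total: 220 + 366 + 260 = 846 days.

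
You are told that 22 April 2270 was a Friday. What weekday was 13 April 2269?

Tuesday

Count forward from the earlier date (April 13, 2269) to the later (April 22, 2270):
April 2269: 30 − 13 = 17 days remain.
Then 11 full months totalling 335 days.
April 1–22, 2270: 22 days.
Total: 17 + 335 + 22 = 374 days.
374 mod 7 = 3, so 3 days before Friday is Tuesday.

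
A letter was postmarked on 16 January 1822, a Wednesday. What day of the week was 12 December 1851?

From January 16, 1822 to January 16, 1851: 29 years, of which 7 contain a Feb 29 — 22×365 + 7×366 = 10592 days.
January 1851: 31 − 16 = 15 days remain.
Then 10 full months totalling 303 days.
December 1–12, 1851: 12 days.
Residual: 330 days.
Total: 10922 days.
10922 mod 7 = 2, so 2 days after Wednesday is Friday.

Friday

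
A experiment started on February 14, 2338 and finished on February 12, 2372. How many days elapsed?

12416

From February 14, 2338 to February 14, 2371: 33 years, of which 8 contain a Feb 29 — 25×365 + 8×366 = 12053 days.
February 2371: 28 − 14 = 14 days remain (2371 is not a leap year, so February has 28 days).
Then 11 full months totalling 337 days.
February 1–12, 2372: 12 days (2372 is a leap year).
Residual: 363 days.
Total: 12416 days.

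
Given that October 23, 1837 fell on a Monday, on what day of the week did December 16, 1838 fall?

Sunday

Day-of-year of October 23, 1837: 296.
Day-of-year of December 16, 1838: 350.
1837 has 365 days, so 365 − 296 = 69 days remain in 1837.
Total: 69 + 350 = 419 days.
419 mod 7 = 6, so 6 days after Monday is Sunday.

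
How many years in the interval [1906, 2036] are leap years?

Years divisible by 4: 1908, 1912, …, 2036 — 33 in all.
2000 is divisible by 400, so still leap.
No century exceptions apply. Count: 33.

33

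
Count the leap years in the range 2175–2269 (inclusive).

Years divisible by 4: 2176, 2180, …, 2268 — 24 in all.
Of these, 2200 is divisible by 100 but not 400, so not leap.
Leap years: 24 − 1 = 23.

23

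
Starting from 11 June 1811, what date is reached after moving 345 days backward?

1 July 1810

Count 345 days before June 11, 1811:
July 1810: 31 − 1 = 30 days remain.
Then 10 full months totalling 304 days.
June 1–11, 1811: 11 days.
Total: 30 + 304 + 11 = 345 days.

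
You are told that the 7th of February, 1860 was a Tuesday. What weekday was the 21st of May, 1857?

Count forward from the earlier date (May 21, 1857) to the later (February 7, 1860):
May 21, 1857 → May 21, 1858: 365 days.
May 21, 1858 → May 21, 1859: 365 days.
May 1859: 31 − 21 = 10 days remain.
Then June (30), July (31), August (31), September (30), October (31), November (30), December (31), January (31): 30 + 31 + 31 + 30 + 31 + 30 + 31 + 31 = 245 days.
February 1–7, 1860: 7 days (1860 is a leap year).
Residual: 262 days.
Total: 992 days.
992 mod 7 = 5, so 5 days before Tuesday is Thursday.

Thursday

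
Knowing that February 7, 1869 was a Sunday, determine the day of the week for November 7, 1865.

Count forward from the earlier date (November 7, 1865) to the later (February 7, 1869):
November 7, 1865 → November 7, 1866: 365 days.
November 7, 1866 → November 7, 1867: 365 days.
November 7, 1867 → November 7, 1868: 366 days (1868 is a leap year).
November 1868: 30 − 7 = 23 days remain.
Then December (31), January (31): 31 + 31 = 62 days.
February 1–7, 1869: 7 days (1869 is not a leap year).
Residual: 92 days.
Total: 1188 days.
1188 mod 7 = 5, so 5 days before Sunday is Tuesday.

Tuesday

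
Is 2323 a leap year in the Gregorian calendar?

2323 is not a leap year.

No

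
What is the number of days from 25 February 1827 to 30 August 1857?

11144

From February 25, 1827 to February 25, 1857: 30 years, of which 8 contain a Feb 29 — 22×365 + 8×366 = 10958 days.
February 1857: 28 − 25 = 3 days remain (1857 is not a leap year, so February has 28 days).
Then March (31), April (30), May (31), June (30), July (31): 31 + 30 + 31 + 30 + 31 = 153 days.
August 1–30, 1857: 30 days.
Residual: 186 days.
Total: 11144 days.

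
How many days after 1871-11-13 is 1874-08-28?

1019

Day-of-year of November 13, 1871: 317.
Day-of-year of August 28, 1874: 240.
1871 has 365 days, so 365 − 317 = 48 days remain in 1871.
Full years: 1872: 366; 1873: 365. Sum = 731.
Total: 48 + 731 + 240 = 1019 days.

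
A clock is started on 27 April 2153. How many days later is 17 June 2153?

April 2153: 30 − 27 = 3 days remain.
Then May (31): 31 days.
June 1–17, 2153: 17 days.
Total: 3 + 31 + 17 = 51 days.

51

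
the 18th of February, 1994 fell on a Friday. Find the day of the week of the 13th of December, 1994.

Tuesday

February 1994: 28 − 18 = 10 days remain (1994 is not a leap year, so February has 28 days).
Then 9 full months totalling 275 days.
December 1–13, 1994: 13 days.
Total: 10 + 275 + 13 = 298 days.
298 mod 7 = 4, so 4 days after Friday is Tuesday.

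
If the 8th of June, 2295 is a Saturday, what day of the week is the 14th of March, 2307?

Thursday

From June 8, 2295 to June 8, 2306: 11 years, of which 2 contain a Feb 29 — 9×365 + 2×366 = 4017 days.
(2300 is not a leap year (divisible by 100 but not 400).)
June 2306: 30 − 8 = 22 days remain.
Then July (31), August (31), September (30), October (31), November (30), December (31), January (31), February 2307 (28): 31 + 31 + 30 + 31 + 30 + 31 + 31 + 28 = 243 days.
March 1–14, 2307: 14 days.
Residual: 279 days.
Total: 4296 days.
4296 mod 7 = 5, so 5 days after Saturday is Thursday.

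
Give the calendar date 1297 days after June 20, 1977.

January 7, 1981

Count 1297 days after June 20, 1977:
June 20, 1977 → June 20, 1978: 365 days.
June 20, 1978 → June 20, 1979: 365 days.
June 20, 1979 → June 20, 1980: 366 days (1980 is a leap year).
June 1980: 30 − 20 = 10 days remain.
Then July (31), August (31), September (30), October (31), November (30), December (31): 31 + 31 + 30 + 31 + 30 + 31 = 184 days.
January 1–7, 1981: 7 days.
Residual: 201 days.
Total: 1297 days.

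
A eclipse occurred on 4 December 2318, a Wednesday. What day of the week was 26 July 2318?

Count forward from the earlier date (July 26, 2318) to the later (December 4, 2318):
July 2318: 31 − 26 = 5 days remain.
Then August (31), September (30), October (31), November (30): 31 + 30 + 31 + 30 = 122 days.
December 1–4, 2318: 4 days.
Total: 5 + 122 + 4 = 131 days.
131 mod 7 = 5, so 5 days before Wednesday is Friday.

Friday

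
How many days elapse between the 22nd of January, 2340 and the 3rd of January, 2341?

347

January 2340: 31 − 22 = 9 days remain.
Then 11 full months totalling 335 days.
January 1–3, 2341: 3 days.
Total: 9 + 335 + 3 = 347 days.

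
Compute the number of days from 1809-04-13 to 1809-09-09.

149

April 1809: 30 − 13 = 17 days remain.
Then May (31), June (30), July (31), August (31): 31 + 30 + 31 + 31 = 123 days.
September 1–9, 1809: 9 days.
Total: 17 + 123 + 9 = 149 days.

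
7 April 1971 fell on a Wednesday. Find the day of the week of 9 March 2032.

Day-of-year of April 7, 1971: 97.
Day-of-year of March 9, 2032: 69.
1971 has 365 days, so 365 − 97 = 268 days remain in 1971.
Full years 1972–2031: 45 common + 15 leap = 45×365 + 15×366 = 21915 days.
Total: 268 + 21915 + 69 = 22252 days.
22252 mod 7 = 6, so 6 days after Wednesday is Tuesday.

Tuesday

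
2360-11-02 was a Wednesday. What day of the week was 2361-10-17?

Day-of-year of November 2, 2360: 307.
Day-of-year of October 17, 2361: 290.
2360 has 366 days, so 366 − 307 = 59 days remain in 2360.
Total: 59 + 290 = 349 days.
349 mod 7 = 6, so 6 days after Wednesday is Tuesday.

Tuesday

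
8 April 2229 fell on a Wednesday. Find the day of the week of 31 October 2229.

Saturday

April 2229: 30 − 8 = 22 days remain.
Then May (31), June (30), July (31), August (31), September (30): 31 + 30 + 31 + 31 + 30 = 153 days.
October 1–31, 2229: 31 days.
Total: 22 + 153 + 31 = 206 days.
206 mod 7 = 3, so 3 days after Wednesday is Saturday.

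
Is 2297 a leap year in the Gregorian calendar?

No

2297 is not a leap year.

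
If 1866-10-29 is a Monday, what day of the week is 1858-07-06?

Tuesday

Count forward from the earlier date (July 6, 1858) to the later (October 29, 1866):
Day-of-year of July 6, 1858: 187.
Day-of-year of October 29, 1866: 302.
1858 has 365 days, so 365 − 187 = 178 days remain in 1858.
Full years 1859–1865: 5 common + 2 leap = 5×365 + 2×366 = 2557 days.
Total: 178 + 2557 + 302 = 3037 days.
3037 mod 7 = 6, so 6 days before Monday is Tuesday.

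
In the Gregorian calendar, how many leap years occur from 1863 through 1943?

Years divisible by 4: 1864, 1868, …, 1940 — 20 in all.
Of these, 1900 is divisible by 100 but not 400, so not leap.
Leap years: 20 − 1 = 19.

19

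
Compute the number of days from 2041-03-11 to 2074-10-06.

Day-of-year of March 11, 2041: 70.
Day-of-year of October 6, 2074: 279.
2041 has 365 days, so 365 − 70 = 295 days remain in 2041.
Full years 2042–2073: 24 common + 8 leap = 24×365 + 8×366 = 11688 days.
Total: 295 + 11688 + 279 = 12262 days.

12262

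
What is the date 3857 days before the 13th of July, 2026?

the 21st of December, 2015

Count 3857 days before July 13, 2026:
From December 21, 2015 to December 21, 2025: 10 years, of which 3 contain a Feb 29 — 7×365 + 3×366 = 3653 days.
December 2025: 31 − 21 = 10 days remain.
Then January (31), February 2026 (28), March (31), April (30), May (31), June (30): 31 + 28 + 31 + 30 + 31 + 30 = 181 days.
July 1–13, 2026: 13 days.
Residual: 204 days.
Total: 3857 days.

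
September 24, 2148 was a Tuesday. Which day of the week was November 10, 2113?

Friday

Count forward from the earlier date (November 10, 2113) to the later (September 24, 2148):
From November 10, 2113 to November 10, 2147: 34 years, of which 8 contain a Feb 29 — 26×365 + 8×366 = 12418 days.
November 2147: 30 − 10 = 20 days remain.
Then 9 full months totalling 275 days.
September 1–24, 2148: 24 days.
Residual: 319 days.
Total: 12737 days.
12737 mod 7 = 4, so 4 days before Tuesday is Friday.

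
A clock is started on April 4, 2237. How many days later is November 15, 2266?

Day-of-year of April 4, 2237: 94.
Day-of-year of November 15, 2266: 319.
2237 has 365 days, so 365 − 94 = 271 days remain in 2237.
Full years 2238–2265: 21 common + 7 leap = 21×365 + 7×366 = 10227 days.
Total: 271 + 10227 + 319 = 10817 days.

10817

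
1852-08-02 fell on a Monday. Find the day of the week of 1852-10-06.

Wednesday

August 1852: 31 − 2 = 29 days remain.
Then September (30): 30 days.
October 1–6, 1852: 6 days.
Total: 29 + 30 + 6 = 65 days.
65 mod 7 = 2, so 2 days after Monday is Wednesday.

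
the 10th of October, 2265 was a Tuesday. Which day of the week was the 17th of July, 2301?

Wednesday

From October 10, 2265 to October 10, 2300: 35 years, of which 8 contain a Feb 29 — 27×365 + 8×366 = 12783 days.
(2300 is not a leap year (divisible by 100 but not 400).)
October 2300: 31 − 10 = 21 days remain.
Then November (30), December (31), January (31), February 2301 (28), March (31), April (30), May (31), June (30): 30 + 31 + 31 + 28 + 31 + 30 + 31 + 30 = 242 days.
July 1–17, 2301: 17 days.
Residual: 280 days.
Total: 13063 days.
13063 mod 7 = 1, so 1 day after Tuesday is Wednesday.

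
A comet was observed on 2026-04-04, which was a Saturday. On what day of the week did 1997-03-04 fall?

Tuesday

Count forward from the earlier date (March 4, 1997) to the later (April 4, 2026):
From March 4, 1997 to March 4, 2026: 29 years, of which 7 contain a Feb 29 — 22×365 + 7×366 = 10592 days.
(2000 is a leap year (divisible by 400).)
March 2026: 31 − 4 = 27 days remain.
April 1–4, 2026: 4 days.
Residual: 31 days.
Total: 10623 days.
10623 mod 7 = 4, so 4 days before Saturday is Tuesday.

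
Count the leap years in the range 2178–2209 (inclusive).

7

Years divisible by 4 in [2178, 2209]: 2180, 2184, 2188, 2192, 2196, 2200, 2204, 2208.
Of these, 2200 is divisible by 100 but not 400, so not leap.
Leap years: 8 − 1 = 7.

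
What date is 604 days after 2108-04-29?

2109-12-24

Count 604 days after April 29, 2108:
April 2108: 30 − 29 = 1 day remains.
Then 19 full months totalling 579 days.
December 1–24, 2109: 24 days.
Total: 1 + 579 + 24 = 604 days.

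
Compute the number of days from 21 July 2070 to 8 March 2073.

Day-of-year of July 21, 2070: 202.
Day-of-year of March 8, 2073: 67.
2070 has 365 days, so 365 − 202 = 163 days remain in 2070.
Full years: 2071: 365; 2072: 366. Sum = 731.
Total: 163 + 731 + 67 = 961 days.

961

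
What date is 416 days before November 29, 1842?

October 9, 1841

Count 416 days before November 29, 1842:
October 9, 1841 → October 9, 1842: 365 days.
October 1842: 31 − 9 = 22 days remain.
November 1–29, 1842: 29 days.
Residual: 51 days.
Total: 416 days.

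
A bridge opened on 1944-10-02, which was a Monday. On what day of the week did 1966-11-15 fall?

Day-of-year of October 2, 1944: 276.
Day-of-year of November 15, 1966: 319.
1944 has 366 days, so 366 − 276 = 90 days remain in 1944.
Full years 1945–1965: 16 common + 5 leap = 16×365 + 5×366 = 7670 days.
Total: 90 + 7670 + 319 = 8079 days.
8079 mod 7 = 1, so 1 day after Monday is Tuesday.

Tuesday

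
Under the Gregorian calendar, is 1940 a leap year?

1940 is a leap year.

Yes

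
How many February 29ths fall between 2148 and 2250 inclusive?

Years divisible by 4: 2148, 2152, …, 2248 — 26 in all.
Of these, 2200 is divisible by 100 but not 400, so not leap.
Leap years: 26 − 1 = 25.

25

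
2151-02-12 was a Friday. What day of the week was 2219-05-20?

From February 12, 2151 to February 12, 2219: 68 years, of which 16 contain a Feb 29 — 52×365 + 16×366 = 24836 days.
(2200 is not a leap year (divisible by 100 but not 400).)
February 2219: 28 − 12 = 16 days remain (2219 is not a leap year, so February has 28 days).
Then March (31), April (30): 31 + 30 = 61 days.
May 1–20, 2219: 20 days.
Residual: 97 days.
Total: 24933 days.
24933 mod 7 = 6, so 6 days after Friday is Thursday.

Thursday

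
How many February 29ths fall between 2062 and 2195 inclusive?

Years divisible by 4: 2064, 2068, …, 2192 — 33 in all.
Of these, 2100 is divisible by 100 but not 400, so not leap.
Leap years: 33 − 1 = 32.

32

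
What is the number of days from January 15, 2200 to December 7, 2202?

Day-of-year of January 15, 2200: 15.
Day-of-year of December 7, 2202: 341.
2200 has 365 days, so 365 − 15 = 350 days remain in 2200.
Full years: 2201: 365. Sum = 365.
Total: 350 + 365 + 341 = 1056 days.

1056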